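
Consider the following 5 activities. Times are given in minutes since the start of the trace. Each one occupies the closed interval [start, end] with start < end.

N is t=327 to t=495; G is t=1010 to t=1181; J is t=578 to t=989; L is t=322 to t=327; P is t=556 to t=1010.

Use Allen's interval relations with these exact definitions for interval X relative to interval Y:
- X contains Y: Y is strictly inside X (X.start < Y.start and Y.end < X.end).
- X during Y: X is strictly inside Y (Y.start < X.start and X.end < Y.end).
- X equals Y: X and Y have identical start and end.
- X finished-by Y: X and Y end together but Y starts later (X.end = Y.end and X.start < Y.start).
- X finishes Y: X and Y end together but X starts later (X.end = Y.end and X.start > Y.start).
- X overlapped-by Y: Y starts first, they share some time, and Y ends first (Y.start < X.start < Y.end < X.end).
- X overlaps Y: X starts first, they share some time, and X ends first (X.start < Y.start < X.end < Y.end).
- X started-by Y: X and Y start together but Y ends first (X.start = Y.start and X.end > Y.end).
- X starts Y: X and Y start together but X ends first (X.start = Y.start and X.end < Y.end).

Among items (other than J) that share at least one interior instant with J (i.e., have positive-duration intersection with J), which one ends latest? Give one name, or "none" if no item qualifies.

P

Target J = [t=578, t=989].
G [t=1010, t=1181] → after → excluded.
L [t=322, t=327] → before → excluded.
N [t=327, t=495] → before → excluded.
P [t=556, t=1010] → contains → candidate.
Among candidates, latest end is t=1010 → P.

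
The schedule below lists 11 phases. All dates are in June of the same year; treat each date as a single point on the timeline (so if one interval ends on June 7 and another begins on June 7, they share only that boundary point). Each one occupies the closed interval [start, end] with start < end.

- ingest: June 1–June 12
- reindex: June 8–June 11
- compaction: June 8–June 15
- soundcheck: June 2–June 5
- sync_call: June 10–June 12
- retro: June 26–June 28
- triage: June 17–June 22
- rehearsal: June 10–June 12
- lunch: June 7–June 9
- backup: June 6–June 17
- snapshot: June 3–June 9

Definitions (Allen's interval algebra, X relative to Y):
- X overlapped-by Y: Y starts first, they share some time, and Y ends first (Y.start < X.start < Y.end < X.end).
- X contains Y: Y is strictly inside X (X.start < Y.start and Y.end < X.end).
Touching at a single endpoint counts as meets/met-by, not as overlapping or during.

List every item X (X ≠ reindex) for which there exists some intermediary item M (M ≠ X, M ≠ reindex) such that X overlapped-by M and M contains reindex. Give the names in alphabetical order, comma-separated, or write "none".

Target reindex = [June 8, June 11].
Intermediaries M with M contains reindex: backup, ingest.
Via backup — items with X overlapped-by backup: none.
Via ingest — items with X overlapped-by ingest: backup, compaction.
Union: backup, compaction.

backup, compaction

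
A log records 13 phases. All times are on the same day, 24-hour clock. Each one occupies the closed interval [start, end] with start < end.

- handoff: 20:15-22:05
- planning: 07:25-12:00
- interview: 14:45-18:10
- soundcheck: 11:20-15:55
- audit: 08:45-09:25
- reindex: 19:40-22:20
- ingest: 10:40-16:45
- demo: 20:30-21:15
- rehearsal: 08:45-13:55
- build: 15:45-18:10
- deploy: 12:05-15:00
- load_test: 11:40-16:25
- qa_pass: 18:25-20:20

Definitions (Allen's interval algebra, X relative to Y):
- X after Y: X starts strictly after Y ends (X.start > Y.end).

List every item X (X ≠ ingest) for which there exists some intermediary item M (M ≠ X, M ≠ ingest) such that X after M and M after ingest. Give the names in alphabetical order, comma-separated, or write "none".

demo

Target ingest = [10:40, 16:45].
Intermediaries M with M after ingest: demo, handoff, qa_pass, reindex.
Via demo — items with X after demo: none.
Via handoff — items with X after handoff: none.
Via qa_pass — items with X after qa_pass: demo.
Via reindex — items with X after reindex: none.
Union: demo.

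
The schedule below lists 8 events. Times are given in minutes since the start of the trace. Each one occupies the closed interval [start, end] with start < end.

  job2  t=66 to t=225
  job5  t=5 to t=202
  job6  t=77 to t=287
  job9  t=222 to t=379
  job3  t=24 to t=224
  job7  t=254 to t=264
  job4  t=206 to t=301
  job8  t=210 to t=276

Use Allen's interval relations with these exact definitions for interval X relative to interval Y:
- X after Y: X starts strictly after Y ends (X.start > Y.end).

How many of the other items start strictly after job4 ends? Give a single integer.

0

Target job4 = [t=206, t=301].
job2 [t=66, t=225] → overlaps → no.
job3 [t=24, t=224] → overlaps → no.
job5 [t=5, t=202] → before → no.
job6 [t=77, t=287] → overlaps → no.
job7 [t=254, t=264] → during → no.
job8 [t=210, t=276] → during → no.
job9 [t=222, t=379] → overlapped-by → no.
Total: 0.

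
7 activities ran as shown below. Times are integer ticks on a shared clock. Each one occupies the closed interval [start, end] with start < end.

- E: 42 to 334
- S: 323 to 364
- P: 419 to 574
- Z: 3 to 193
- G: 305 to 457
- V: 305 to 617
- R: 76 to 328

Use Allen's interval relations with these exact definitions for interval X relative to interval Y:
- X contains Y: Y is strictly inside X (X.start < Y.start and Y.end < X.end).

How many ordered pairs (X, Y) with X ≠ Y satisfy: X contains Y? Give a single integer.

4

Checking all 42 ordered pairs for relation 'contains'; matching pairs in alphabetical order:
(E, R): E contains R ✓
(G, S): G contains S ✓
(V, P): V contains P ✓
(V, S): V contains S ✓
Count: 4.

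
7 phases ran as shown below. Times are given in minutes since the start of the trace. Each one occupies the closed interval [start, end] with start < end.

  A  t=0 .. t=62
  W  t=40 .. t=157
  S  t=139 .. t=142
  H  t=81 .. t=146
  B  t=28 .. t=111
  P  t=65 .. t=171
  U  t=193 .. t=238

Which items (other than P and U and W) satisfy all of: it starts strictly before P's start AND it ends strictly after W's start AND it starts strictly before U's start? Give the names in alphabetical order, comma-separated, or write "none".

A, B

Conditions: its start is strictly before P's start (X.start < t=65) AND its end is strictly after W's start (X.end > t=40) AND its start is strictly before U's start (X.start < t=193).
A: start t=0 < t=65? ✓; end t=62 > t=40? ✓; start t=0 < t=193? ✓ → yes.
B: start t=28 < t=65? ✓; end t=111 > t=40? ✓; start t=28 < t=193? ✓ → yes.
H: start t=81 < t=65? ✗; end t=146 > t=40? ✓; start t=81 < t=193? ✓ → no.
S: start t=139 < t=65? ✗; end t=142 > t=40? ✓; start t=139 < t=193? ✓ → no.
Result: A, B.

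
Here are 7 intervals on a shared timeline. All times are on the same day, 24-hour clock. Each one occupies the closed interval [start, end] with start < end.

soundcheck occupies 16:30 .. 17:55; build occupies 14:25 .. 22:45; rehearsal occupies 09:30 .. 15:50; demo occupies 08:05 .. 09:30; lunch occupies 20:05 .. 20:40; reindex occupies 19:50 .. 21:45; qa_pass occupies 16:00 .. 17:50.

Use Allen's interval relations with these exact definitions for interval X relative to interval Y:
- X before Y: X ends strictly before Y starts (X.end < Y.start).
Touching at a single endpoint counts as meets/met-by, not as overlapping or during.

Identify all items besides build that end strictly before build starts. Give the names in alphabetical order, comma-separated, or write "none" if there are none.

demo

Target build = [14:25, 22:45].
demo [08:05, 09:30] → before → yes.
lunch [20:05, 20:40] → during → no.
qa_pass [16:00, 17:50] → during → no.
rehearsal [09:30, 15:50] → overlaps → no.
reindex [19:50, 21:45] → during → no.
soundcheck [16:30, 17:55] → during → no.
Result: demo.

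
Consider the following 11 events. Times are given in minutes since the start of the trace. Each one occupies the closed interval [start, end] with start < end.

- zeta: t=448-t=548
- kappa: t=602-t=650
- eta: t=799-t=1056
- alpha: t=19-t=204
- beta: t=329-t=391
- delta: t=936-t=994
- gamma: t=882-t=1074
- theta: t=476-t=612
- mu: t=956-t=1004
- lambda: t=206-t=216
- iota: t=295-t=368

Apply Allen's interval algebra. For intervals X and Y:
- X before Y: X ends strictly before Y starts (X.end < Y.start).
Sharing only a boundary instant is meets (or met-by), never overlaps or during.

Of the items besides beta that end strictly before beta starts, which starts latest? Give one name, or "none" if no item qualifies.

lambda

Target beta = [t=329, t=391].
alpha [t=19, t=204] → before → candidate.
delta [t=936, t=994] → after → excluded.
eta [t=799, t=1056] → after → excluded.
gamma [t=882, t=1074] → after → excluded.
iota [t=295, t=368] → overlaps → excluded.
kappa [t=602, t=650] → after → excluded.
lambda [t=206, t=216] → before → candidate.
mu [t=956, t=1004] → after → excluded.
theta [t=476, t=612] → after → excluded.
zeta [t=448, t=548] → after → excluded.
Among candidates, latest start is t=206 → lambda.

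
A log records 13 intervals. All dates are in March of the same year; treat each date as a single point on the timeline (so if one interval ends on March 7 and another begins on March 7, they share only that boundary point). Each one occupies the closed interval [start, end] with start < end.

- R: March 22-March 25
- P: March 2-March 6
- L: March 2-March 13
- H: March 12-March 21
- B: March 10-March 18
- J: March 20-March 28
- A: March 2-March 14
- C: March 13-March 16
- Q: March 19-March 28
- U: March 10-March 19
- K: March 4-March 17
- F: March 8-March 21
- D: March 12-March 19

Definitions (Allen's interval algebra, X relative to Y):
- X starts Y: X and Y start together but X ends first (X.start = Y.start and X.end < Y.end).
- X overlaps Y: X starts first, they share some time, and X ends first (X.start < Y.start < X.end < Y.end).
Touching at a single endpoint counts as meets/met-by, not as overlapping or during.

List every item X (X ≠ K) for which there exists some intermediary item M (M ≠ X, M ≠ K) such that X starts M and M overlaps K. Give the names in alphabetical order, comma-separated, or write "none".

L, P

Target K = [March 4, March 17].
Intermediaries M with M overlaps K: A, L, P.
Via A — items with X starts A: L, P.
Via L — items with X starts L: P.
Via P — items with X starts P: none.
Union: L, P.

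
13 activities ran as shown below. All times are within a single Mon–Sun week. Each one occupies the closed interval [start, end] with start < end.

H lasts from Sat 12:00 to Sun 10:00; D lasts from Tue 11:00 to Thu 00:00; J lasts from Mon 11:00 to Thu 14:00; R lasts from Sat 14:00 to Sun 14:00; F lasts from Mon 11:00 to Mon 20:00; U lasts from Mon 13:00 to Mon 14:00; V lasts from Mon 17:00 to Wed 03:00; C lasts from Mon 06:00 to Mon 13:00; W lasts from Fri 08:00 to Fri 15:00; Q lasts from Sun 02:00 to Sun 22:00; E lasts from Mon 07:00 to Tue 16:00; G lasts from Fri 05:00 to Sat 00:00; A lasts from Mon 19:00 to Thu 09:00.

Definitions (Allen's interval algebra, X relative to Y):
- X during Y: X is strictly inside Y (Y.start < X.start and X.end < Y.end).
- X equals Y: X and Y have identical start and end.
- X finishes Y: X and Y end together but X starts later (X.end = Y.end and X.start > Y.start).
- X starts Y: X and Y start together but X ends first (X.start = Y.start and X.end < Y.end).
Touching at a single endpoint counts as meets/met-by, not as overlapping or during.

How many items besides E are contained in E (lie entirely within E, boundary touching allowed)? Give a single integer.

Target E = [Mon 07:00, Tue 16:00].
A [Mon 19:00, Thu 09:00] → overlapped-by → no.
C [Mon 06:00, Mon 13:00] → overlaps → no.
D [Tue 11:00, Thu 00:00] → overlapped-by → no.
F [Mon 11:00, Mon 20:00] → during → counts.
G [Fri 05:00, Sat 00:00] → after → no.
H [Sat 12:00, Sun 10:00] → after → no.
J [Mon 11:00, Thu 14:00] → overlapped-by → no.
Q [Sun 02:00, Sun 22:00] → after → no.
R [Sat 14:00, Sun 14:00] → after → no.
U [Mon 13:00, Mon 14:00] → during → counts.
V [Mon 17:00, Wed 03:00] → overlapped-by → no.
W [Fri 08:00, Fri 15:00] → after → no.
Total: 2.

2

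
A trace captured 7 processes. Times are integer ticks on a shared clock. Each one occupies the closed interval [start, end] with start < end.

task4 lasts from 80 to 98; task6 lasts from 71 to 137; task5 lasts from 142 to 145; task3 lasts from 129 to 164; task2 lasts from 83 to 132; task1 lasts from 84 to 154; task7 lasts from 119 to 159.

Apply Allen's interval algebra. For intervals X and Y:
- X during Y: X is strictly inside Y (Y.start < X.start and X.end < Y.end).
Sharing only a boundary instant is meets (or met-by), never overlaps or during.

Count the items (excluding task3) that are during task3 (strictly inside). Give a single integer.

Target task3 = [129, 164].
task1 [84, 154] → overlaps → no.
task2 [83, 132] → overlaps → no.
task4 [80, 98] → before → no.
task5 [142, 145] → during → counts.
task6 [71, 137] → overlaps → no.
task7 [119, 159] → overlaps → no.
Total: 1.

1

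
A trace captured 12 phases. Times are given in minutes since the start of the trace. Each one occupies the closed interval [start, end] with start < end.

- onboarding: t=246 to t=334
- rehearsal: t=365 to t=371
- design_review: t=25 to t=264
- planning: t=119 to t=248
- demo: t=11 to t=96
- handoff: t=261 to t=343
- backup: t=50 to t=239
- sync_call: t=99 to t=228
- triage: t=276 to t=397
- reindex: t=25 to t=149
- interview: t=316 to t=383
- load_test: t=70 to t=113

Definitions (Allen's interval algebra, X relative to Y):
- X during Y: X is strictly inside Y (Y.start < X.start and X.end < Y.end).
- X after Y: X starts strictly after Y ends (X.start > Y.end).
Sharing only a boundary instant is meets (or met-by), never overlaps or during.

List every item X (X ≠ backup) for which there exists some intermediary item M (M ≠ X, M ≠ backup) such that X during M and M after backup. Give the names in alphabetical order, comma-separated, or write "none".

interview, rehearsal

Target backup = [t=50, t=239].
Intermediaries M with M after backup: handoff, interview, onboarding, rehearsal, triage.
Via handoff — items with X during handoff: none.
Via interview — items with X during interview: rehearsal.
Via onboarding — items with X during onboarding: none.
Via rehearsal — items with X during rehearsal: none.
Via triage — items with X during triage: interview, rehearsal.
Union: interview, rehearsal.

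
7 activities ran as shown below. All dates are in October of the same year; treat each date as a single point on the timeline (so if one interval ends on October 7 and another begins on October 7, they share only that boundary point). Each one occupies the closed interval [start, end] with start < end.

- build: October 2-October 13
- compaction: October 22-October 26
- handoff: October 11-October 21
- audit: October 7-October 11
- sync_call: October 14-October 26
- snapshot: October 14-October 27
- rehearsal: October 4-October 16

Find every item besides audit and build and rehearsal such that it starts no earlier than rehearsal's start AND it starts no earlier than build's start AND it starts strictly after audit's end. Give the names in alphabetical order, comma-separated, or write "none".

compaction, snapshot, sync_call

Conditions: its start is no earlier than rehearsal's start (X.start >= October 4) AND its start is no earlier than build's start (X.start >= October 2) AND its start is strictly after audit's end (X.start > October 11).
compaction: start October 22 >= October 4? ✓; start October 22 >= October 2? ✓; start October 22 > October 11? ✓ → yes.
handoff: start October 11 >= October 4? ✓; start October 11 >= October 2? ✓; start October 11 > October 11? ✗ → no.
snapshot: start October 14 >= October 4? ✓; start October 14 >= October 2? ✓; start October 14 > October 11? ✓ → yes.
sync_call: start October 14 >= October 4? ✓; start October 14 >= October 2? ✓; start October 14 > October 11? ✓ → yes.
Result: compaction, snapshot, sync_call.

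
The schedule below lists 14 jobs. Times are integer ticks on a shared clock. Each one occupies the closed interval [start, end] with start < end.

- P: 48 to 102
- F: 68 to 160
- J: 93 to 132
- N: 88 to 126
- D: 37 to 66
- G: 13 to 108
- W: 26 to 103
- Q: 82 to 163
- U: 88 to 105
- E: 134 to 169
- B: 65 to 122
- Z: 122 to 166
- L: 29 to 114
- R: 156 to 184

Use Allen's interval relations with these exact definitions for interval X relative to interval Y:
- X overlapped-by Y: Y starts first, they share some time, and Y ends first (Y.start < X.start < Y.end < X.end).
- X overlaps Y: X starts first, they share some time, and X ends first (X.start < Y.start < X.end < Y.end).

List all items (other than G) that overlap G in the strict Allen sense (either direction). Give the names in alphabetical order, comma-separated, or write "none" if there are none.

B, F, J, L, N, Q

Target G = [13, 108].
B [65, 122] → overlapped-by → yes.
D [37, 66] → during → no.
E [134, 169] → after → no.
F [68, 160] → overlapped-by → yes.
J [93, 132] → overlapped-by → yes.
L [29, 114] → overlapped-by → yes.
N [88, 126] → overlapped-by → yes.
P [48, 102] → during → no.
Q [82, 163] → overlapped-by → yes.
R [156, 184] → after → no.
U [88, 105] → during → no.
W [26, 103] → during → no.
Z [122, 166] → after → no.
Result: B, F, J, L, N, Q.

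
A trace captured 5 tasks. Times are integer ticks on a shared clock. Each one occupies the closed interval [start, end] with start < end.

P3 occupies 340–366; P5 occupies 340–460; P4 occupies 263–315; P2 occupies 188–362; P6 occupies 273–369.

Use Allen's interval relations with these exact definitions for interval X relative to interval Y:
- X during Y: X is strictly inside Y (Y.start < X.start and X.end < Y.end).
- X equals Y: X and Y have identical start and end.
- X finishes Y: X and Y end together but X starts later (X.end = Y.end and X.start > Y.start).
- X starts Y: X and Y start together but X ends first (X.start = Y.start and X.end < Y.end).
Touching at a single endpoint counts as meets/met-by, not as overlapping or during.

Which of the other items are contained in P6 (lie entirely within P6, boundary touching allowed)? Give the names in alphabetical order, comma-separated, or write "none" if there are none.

Target P6 = [273, 369].
P2 [188, 362] → overlaps → no.
P3 [340, 366] → during → yes.
P4 [263, 315] → overlaps → no.
P5 [340, 460] → overlapped-by → no.
Result: P3.

P3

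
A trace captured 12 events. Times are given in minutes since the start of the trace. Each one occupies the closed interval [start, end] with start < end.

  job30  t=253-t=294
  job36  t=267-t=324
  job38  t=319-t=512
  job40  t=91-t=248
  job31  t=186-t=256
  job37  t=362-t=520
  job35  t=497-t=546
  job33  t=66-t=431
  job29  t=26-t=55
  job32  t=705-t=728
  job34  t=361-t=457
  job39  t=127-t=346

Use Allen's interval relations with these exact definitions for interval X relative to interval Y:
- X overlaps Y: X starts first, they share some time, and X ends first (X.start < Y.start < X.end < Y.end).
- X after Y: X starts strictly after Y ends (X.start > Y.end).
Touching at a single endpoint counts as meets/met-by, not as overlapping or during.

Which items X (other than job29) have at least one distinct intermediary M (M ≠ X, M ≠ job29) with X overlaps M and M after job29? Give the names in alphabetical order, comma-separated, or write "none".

Target job29 = [t=26, t=55].
Intermediaries M with M after job29: job30, job31, job32, job33, job34, job35, job36, job37, job38, job39, job40.
Via job30 — items with X overlaps job30: job31.
Via job31 — items with X overlaps job31: job40.
Via job32 — items with X overlaps job32: none.
Via job33 — items with X overlaps job33: none.
Via job34 — items with X overlaps job34: job33.
Via job35 — items with X overlaps job35: job37, job38.
Via job36 — items with X overlaps job36: job30.
Via job37 — items with X overlaps job37: job33, job34, job38.
Via job38 — items with X overlaps job38: job33, job36, job39.
Via job39 — items with X overlaps job39: job40.
Via job40 — items with X overlaps job40: none.
Union: job30, job31, job33, job34, job36, job37, job38, job39, job40.

job30, job31, job33, job34, job36, job37, job38, job39, job40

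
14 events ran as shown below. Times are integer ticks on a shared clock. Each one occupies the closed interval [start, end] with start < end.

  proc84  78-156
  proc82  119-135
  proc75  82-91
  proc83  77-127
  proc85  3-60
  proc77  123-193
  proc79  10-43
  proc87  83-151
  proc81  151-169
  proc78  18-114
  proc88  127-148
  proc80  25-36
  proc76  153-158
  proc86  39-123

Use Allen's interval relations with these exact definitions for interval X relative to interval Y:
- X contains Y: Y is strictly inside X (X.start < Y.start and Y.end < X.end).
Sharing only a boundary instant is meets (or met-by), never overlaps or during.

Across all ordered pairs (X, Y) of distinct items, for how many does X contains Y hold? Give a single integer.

Checking all 182 ordered pairs for relation 'contains'; matching pairs in alphabetical order:
(proc77, proc76): proc77 contains proc76 ✓
(proc77, proc81): proc77 contains proc81 ✓
(proc77, proc88): proc77 contains proc88 ✓
(proc78, proc75): proc78 contains proc75 ✓
(proc78, proc80): proc78 contains proc80 ✓
(proc79, proc80): proc79 contains proc80 ✓
(proc81, proc76): proc81 contains proc76 ✓
(proc83, proc75): proc83 contains proc75 ✓
(proc84, proc75): proc84 contains proc75 ✓
(proc84, proc82): proc84 contains proc82 ✓
(proc84, proc87): proc84 contains proc87 ✓
(proc84, proc88): proc84 contains proc88 ✓
(proc85, proc79): proc85 contains proc79 ✓
(proc85, proc80): proc85 contains proc80 ✓
(proc86, proc75): proc86 contains proc75 ✓
(proc87, proc82): proc87 contains proc82 ✓
(proc87, proc88): proc87 contains proc88 ✓
Count: 17.

17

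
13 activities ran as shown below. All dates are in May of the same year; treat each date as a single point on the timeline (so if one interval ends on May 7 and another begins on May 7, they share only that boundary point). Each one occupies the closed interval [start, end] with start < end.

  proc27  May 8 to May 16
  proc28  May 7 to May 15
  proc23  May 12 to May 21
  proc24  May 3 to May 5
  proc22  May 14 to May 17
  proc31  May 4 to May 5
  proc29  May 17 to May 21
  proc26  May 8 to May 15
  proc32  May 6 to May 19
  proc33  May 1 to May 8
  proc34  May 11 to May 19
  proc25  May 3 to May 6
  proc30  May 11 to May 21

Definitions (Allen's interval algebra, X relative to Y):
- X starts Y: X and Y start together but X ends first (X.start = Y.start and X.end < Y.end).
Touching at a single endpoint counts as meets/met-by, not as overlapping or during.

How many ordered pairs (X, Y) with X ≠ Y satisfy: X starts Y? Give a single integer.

Checking all 156 ordered pairs for relation 'starts'; matching pairs in alphabetical order:
(proc24, proc25): proc24 starts proc25 ✓
(proc26, proc27): proc26 starts proc27 ✓
(proc34, proc30): proc34 starts proc30 ✓
Count: 3.

3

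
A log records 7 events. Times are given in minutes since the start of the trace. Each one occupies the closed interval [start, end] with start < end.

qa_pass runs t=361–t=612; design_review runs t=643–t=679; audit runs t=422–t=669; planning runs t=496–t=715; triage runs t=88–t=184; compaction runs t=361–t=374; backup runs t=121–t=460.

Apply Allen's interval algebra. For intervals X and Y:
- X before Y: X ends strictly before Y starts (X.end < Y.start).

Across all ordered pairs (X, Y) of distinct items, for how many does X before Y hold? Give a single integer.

11

Checking all 42 ordered pairs for relation 'before'; matching pairs in alphabetical order:
(backup, design_review): backup before design_review ✓
(backup, planning): backup before planning ✓
(compaction, audit): compaction before audit ✓
(compaction, design_review): compaction before design_review ✓
(compaction, planning): compaction before planning ✓
(qa_pass, design_review): qa_pass before design_review ✓
(triage, audit): triage before audit ✓
(triage, compaction): triage before compaction ✓
(triage, design_review): triage before design_review ✓
(triage, planning): triage before planning ✓
(triage, qa_pass): triage before qa_pass ✓
Count: 11.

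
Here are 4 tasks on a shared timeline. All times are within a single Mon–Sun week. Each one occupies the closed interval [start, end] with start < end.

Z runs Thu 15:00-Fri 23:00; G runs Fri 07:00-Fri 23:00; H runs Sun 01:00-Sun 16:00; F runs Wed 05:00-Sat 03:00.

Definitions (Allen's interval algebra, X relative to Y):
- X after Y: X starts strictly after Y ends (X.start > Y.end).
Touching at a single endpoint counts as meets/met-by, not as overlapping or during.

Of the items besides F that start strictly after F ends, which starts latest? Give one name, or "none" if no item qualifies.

H

Target F = [Wed 05:00, Sat 03:00].
G [Fri 07:00, Fri 23:00] → during → excluded.
H [Sun 01:00, Sun 16:00] → after → candidate.
Z [Thu 15:00, Fri 23:00] → during → excluded.
Among candidates, latest start is Sun 01:00 → H.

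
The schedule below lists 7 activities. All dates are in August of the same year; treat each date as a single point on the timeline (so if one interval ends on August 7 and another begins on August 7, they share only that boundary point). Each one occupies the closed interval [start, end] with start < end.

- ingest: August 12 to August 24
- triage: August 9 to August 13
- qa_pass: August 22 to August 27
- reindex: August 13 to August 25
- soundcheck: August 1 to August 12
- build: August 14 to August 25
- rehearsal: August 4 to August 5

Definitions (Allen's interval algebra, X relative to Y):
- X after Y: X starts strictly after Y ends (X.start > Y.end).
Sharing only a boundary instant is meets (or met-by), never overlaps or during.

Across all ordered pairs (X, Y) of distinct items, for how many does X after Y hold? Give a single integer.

10

Checking all 42 ordered pairs for relation 'after'; matching pairs in alphabetical order:
(build, rehearsal): build after rehearsal ✓
(build, soundcheck): build after soundcheck ✓
(build, triage): build after triage ✓
(ingest, rehearsal): ingest after rehearsal ✓
(qa_pass, rehearsal): qa_pass after rehearsal ✓
(qa_pass, soundcheck): qa_pass after soundcheck ✓
(qa_pass, triage): qa_pass after triage ✓
(reindex, rehearsal): reindex after rehearsal ✓
(reindex, soundcheck): reindex after soundcheck ✓
(triage, rehearsal): triage after rehearsal ✓
Count: 10.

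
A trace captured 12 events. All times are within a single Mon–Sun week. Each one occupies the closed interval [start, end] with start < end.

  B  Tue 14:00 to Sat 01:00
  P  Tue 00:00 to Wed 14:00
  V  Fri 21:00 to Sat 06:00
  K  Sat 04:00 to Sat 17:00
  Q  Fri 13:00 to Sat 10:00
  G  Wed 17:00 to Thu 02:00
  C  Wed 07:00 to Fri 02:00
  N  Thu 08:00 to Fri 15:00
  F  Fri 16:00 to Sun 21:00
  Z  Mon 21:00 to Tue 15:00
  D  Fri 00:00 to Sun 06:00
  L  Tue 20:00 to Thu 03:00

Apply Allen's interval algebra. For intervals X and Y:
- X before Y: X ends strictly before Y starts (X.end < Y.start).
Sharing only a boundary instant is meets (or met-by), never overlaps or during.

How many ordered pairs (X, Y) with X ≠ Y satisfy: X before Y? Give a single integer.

Checking all 132 ordered pairs for relation 'before'; matching pairs in alphabetical order:
(B, K): B before K ✓
(C, F): C before F ✓
(C, K): C before K ✓
(C, Q): C before Q ✓
(C, V): C before V ✓
(G, D): G before D ✓
(G, F): G before F ✓
(G, K): G before K ✓
(G, N): G before N ✓
(G, Q): G before Q ✓
(G, V): G before V ✓
(L, D): L before D ✓
(L, F): L before F ✓
(L, K): L before K ✓
(L, N): L before N ✓
(L, Q): L before Q ✓
(L, V): L before V ✓
(N, F): N before F ✓
(N, K): N before K ✓
(N, V): N before V ✓
(P, D): P before D ✓
(P, F): P before F ✓
(P, G): P before G ✓
(P, K): P before K ✓
... plus 12 further pairs not listed.
Count: 36.

36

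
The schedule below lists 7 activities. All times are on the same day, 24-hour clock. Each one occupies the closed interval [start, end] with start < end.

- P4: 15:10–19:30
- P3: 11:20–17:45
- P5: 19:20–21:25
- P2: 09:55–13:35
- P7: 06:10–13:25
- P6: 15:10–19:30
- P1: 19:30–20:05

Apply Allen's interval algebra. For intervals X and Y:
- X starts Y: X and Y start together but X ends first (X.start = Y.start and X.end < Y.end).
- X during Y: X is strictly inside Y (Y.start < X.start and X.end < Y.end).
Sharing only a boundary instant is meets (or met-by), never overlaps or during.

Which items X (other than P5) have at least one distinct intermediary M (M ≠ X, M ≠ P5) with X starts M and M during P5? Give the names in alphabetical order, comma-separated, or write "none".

none

Target P5 = [19:20, 21:25].
Intermediaries M with M during P5: P1.
Via P1 — items with X starts P1: none.
Union: none.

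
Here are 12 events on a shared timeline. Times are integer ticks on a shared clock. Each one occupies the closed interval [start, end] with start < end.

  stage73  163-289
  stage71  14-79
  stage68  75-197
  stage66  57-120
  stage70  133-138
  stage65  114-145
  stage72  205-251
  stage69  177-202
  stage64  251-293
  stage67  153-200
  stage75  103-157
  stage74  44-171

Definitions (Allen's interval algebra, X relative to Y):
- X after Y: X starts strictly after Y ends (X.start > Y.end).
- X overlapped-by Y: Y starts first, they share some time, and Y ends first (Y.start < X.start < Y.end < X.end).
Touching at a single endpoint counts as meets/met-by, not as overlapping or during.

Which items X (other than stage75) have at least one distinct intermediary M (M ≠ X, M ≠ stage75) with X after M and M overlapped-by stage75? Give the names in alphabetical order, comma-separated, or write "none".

stage64, stage72

Target stage75 = [103, 157].
Intermediaries M with M overlapped-by stage75: stage67.
Via stage67 — items with X after stage67: stage64, stage72.
Union: stage64, stage72.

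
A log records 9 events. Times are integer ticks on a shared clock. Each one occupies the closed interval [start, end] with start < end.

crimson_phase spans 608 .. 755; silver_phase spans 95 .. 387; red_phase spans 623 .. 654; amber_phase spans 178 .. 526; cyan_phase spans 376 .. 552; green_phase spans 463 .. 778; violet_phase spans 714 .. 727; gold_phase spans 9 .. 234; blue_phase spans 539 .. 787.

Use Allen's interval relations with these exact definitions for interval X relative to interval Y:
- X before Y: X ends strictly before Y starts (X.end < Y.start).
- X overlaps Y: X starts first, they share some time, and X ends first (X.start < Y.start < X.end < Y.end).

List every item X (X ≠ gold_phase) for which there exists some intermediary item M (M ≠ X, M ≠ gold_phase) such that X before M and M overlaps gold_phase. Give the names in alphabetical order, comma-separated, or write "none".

none

Target gold_phase = [9, 234].
Intermediaries M with M overlaps gold_phase: none.
Union: none.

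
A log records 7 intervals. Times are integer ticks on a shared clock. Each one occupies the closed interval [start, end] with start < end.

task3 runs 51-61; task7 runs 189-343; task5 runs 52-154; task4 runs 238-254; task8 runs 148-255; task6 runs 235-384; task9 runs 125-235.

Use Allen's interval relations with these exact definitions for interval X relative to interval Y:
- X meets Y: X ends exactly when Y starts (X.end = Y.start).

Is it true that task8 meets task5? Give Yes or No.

No

task8 = [148, 255], task5 = [52, 154].
Actual relation of task8 to task5: overlapped-by.
Asked whether 'meets' holds → No.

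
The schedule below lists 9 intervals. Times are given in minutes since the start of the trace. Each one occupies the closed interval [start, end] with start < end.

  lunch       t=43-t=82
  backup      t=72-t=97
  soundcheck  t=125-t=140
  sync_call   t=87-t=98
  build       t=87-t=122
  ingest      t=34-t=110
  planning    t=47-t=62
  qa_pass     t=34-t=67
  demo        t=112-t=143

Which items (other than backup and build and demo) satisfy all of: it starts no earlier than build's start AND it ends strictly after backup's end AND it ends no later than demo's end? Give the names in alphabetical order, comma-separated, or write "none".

Conditions: its start is no earlier than build's start (X.start >= t=87) AND its end is strictly after backup's end (X.end > t=97) AND its end is no later than demo's end (X.end <= t=143).
ingest: start t=34 >= t=87? ✗; end t=110 > t=97? ✓; end t=110 <= t=143? ✓ → no.
lunch: start t=43 >= t=87? ✗; end t=82 > t=97? ✗; end t=82 <= t=143? ✓ → no.
planning: start t=47 >= t=87? ✗; end t=62 > t=97? ✗; end t=62 <= t=143? ✓ → no.
qa_pass: start t=34 >= t=87? ✗; end t=67 > t=97? ✗; end t=67 <= t=143? ✓ → no.
soundcheck: start t=125 >= t=87? ✓; end t=140 > t=97? ✓; end t=140 <= t=143? ✓ → yes.
sync_call: start t=87 >= t=87? ✓; end t=98 > t=97? ✓; end t=98 <= t=143? ✓ → yes.
Result: soundcheck, sync_call.

soundcheck, sync_call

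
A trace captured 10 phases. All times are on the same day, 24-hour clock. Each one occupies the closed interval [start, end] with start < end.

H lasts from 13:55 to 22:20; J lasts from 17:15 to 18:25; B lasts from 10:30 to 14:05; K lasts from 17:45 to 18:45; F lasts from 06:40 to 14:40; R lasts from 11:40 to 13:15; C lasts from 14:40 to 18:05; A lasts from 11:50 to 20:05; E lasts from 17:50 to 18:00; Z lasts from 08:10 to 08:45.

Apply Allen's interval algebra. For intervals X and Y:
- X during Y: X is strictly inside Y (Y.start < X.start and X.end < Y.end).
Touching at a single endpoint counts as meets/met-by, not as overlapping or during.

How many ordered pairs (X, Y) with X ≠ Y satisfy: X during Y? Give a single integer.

Checking all 90 ordered pairs for relation 'during'; matching pairs in alphabetical order:
(B, F): B during F ✓
(C, A): C during A ✓
(C, H): C during H ✓
(E, A): E during A ✓
(E, C): E during C ✓
(E, H): E during H ✓
(E, J): E during J ✓
(E, K): E during K ✓
(J, A): J during A ✓
(J, H): J during H ✓
(K, A): K during A ✓
(K, H): K during H ✓
(R, B): R during B ✓
(R, F): R during F ✓
(Z, F): Z during F ✓
Count: 15.

15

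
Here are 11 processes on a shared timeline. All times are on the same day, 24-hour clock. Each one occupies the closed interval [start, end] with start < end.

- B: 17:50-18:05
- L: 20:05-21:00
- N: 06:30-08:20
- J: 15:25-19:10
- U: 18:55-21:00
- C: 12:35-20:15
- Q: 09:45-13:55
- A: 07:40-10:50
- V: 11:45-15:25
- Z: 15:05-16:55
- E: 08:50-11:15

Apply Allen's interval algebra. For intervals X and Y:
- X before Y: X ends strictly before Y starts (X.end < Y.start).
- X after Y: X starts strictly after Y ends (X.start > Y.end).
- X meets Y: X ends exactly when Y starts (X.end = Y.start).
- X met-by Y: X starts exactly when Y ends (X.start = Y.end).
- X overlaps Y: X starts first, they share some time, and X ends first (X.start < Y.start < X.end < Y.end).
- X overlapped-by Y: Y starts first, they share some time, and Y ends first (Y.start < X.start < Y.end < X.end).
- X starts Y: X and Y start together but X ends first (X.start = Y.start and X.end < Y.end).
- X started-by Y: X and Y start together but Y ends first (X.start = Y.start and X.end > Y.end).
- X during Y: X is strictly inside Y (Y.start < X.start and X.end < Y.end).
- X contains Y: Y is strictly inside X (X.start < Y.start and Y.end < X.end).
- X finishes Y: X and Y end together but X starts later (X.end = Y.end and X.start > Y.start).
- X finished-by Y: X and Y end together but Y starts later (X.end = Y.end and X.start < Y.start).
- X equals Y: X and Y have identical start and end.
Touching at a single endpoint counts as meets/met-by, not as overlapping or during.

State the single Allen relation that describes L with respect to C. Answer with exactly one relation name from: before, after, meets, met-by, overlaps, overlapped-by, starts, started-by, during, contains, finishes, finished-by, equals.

L = [20:05, 21:00]; C = [12:35, 20:15].
Compare endpoints: L.start > C.start, L.start < C.end, L.end > C.start, L.end > C.end.
That pattern is 'overlapped-by'.

overlapped-by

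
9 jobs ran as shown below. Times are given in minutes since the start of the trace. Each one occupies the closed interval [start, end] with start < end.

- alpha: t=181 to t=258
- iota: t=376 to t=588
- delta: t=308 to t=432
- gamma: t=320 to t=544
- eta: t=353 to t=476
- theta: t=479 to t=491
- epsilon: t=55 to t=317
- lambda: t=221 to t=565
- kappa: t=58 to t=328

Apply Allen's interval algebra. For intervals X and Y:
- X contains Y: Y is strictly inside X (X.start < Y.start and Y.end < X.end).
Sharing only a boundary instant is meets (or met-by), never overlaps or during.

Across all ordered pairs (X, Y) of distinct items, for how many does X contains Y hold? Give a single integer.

9

Checking all 72 ordered pairs for relation 'contains'; matching pairs in alphabetical order:
(epsilon, alpha): epsilon contains alpha ✓
(gamma, eta): gamma contains eta ✓
(gamma, theta): gamma contains theta ✓
(iota, theta): iota contains theta ✓
(kappa, alpha): kappa contains alpha ✓
(lambda, delta): lambda contains delta ✓
(lambda, eta): lambda contains eta ✓
(lambda, gamma): lambda contains gamma ✓
(lambda, theta): lambda contains theta ✓
Count: 9.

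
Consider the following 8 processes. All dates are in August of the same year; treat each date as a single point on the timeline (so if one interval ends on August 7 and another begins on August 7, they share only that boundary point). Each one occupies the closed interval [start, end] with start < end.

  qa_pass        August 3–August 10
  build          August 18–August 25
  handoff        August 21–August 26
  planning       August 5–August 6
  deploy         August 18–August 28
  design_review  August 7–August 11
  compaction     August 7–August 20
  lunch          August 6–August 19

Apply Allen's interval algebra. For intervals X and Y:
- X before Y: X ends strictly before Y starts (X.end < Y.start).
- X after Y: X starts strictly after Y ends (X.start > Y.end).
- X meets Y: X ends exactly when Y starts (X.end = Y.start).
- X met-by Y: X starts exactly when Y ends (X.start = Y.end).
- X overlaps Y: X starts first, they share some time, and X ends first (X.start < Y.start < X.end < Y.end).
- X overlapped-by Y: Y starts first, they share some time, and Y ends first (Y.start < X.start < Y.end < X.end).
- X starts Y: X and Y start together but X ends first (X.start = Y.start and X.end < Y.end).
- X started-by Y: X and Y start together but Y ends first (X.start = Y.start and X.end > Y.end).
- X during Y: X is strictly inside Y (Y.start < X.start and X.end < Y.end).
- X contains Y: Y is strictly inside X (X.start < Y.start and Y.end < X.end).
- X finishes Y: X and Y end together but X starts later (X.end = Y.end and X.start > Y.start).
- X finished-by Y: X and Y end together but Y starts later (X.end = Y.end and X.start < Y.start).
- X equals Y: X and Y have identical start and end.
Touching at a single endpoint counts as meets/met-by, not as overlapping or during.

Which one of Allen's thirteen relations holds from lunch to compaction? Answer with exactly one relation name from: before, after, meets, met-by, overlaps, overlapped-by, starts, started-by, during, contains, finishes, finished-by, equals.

lunch = [August 6, August 19]; compaction = [August 7, August 20].
Compare endpoints: lunch.start < compaction.start, lunch.start < compaction.end, lunch.end > compaction.start, lunch.end < compaction.end.
That pattern is 'overlaps'.

overlaps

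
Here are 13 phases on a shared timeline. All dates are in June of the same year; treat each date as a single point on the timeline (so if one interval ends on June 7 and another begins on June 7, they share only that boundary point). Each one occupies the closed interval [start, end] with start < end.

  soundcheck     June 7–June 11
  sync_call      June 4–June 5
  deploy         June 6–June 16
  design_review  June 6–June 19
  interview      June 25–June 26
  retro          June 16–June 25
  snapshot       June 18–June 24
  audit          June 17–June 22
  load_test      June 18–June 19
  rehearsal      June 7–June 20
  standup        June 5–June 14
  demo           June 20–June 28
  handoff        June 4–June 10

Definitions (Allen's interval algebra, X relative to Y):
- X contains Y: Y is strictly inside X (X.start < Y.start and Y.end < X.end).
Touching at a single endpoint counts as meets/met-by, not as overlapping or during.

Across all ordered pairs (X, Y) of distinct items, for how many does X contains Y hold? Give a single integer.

9

Checking all 156 ordered pairs for relation 'contains'; matching pairs in alphabetical order:
(audit, load_test): audit contains load_test ✓
(demo, interview): demo contains interview ✓
(deploy, soundcheck): deploy contains soundcheck ✓
(design_review, soundcheck): design_review contains soundcheck ✓
(rehearsal, load_test): rehearsal contains load_test ✓
(retro, audit): retro contains audit ✓
(retro, load_test): retro contains load_test ✓
(retro, snapshot): retro contains snapshot ✓
(standup, soundcheck): standup contains soundcheck ✓
Count: 9.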